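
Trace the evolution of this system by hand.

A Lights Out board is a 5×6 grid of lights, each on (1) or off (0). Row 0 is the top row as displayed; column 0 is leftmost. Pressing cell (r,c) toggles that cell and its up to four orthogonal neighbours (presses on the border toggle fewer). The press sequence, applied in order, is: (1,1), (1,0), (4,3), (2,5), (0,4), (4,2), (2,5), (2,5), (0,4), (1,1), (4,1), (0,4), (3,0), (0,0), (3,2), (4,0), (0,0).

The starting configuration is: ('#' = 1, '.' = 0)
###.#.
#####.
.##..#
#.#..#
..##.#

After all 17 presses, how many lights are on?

step 0: ###.#.
#####.
.##..#
#.#..#
..##.#
step 1: #.#.#.
...##.
..#..#
#.#..#
..##.#
step 2: ..#.#.
##.##.
#.#..#
#.#..#
..##.#
step 3: ..#.#.
##.##.
#.#..#
#.##.#
....##
step 4: ..#.#.
##.###
#.#.#.
#.##..
....##
step 5: ..##.#
##.#.#
#.#.#.
#.##..
....##
step 6: ..##.#
##.#.#
#.#.#.
#..#..
.#####
step 7: ..##.#
##.#..
#.#..#
#..#.#
.#####
step 8: ..##.#
##.#.#
#.#.#.
#..#..
.#####
step 9: ..#.#.
##.###
#.#.#.
#..#..
.#####
step 10: .##.#.
..####
###.#.
#..#..
.#####
step 11: .##.#.
..####
###.#.
##.#..
#..###
step 12: .###.#
..##.#
###.#.
##.#..
#..###
step 13: .###.#
..##.#
.##.#.
...#..
...###
step 14: #.##.#
#.##.#
.##.#.
...#..
...###
step 15: #.##.#
#.##.#
.#..#.
.##...
..####
step 16: #.##.#
#.##.#
.#..#.
###...
######
step 17: .###.#
..##.#
.#..#.
###...
######

18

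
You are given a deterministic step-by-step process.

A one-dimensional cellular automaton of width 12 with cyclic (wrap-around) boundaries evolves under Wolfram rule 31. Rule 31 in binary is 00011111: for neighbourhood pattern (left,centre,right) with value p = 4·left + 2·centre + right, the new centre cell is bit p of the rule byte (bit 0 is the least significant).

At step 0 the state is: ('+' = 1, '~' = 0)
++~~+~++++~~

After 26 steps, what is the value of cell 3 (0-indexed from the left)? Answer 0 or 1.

0) ++~~+~++++~~
1) +~+++~+~~~++
2) ~~+~~~+++++~
3) +++++++~~~~+
4) ~~~~~~~+++++
5) ++++++++~~~~
6) +~~~~~~~++++
7) ~++++++++~~~
8) ++~~~~~~~+++
9) ~~++++++++~~
10) +++~~~~~~~++
11) ~~~++++++++~
12) ++++~~~~~~~+
13) ~~~~++++++++
14) +++++~~~~~~~
15) +~~~~+++++++
16) ~+++++~~~~~~
17) ++~~~~++++++
18) ~~+++++~~~~~
19) +++~~~~+++++
20) ~~~+++++~~~~
21) ++++~~~~++++
22) ~~~~+++++~~~
23) +++++~~~~+++
24) ~~~~~+++++~~
25) ++++++~~~~++
26) ~~~~~~+++++~

0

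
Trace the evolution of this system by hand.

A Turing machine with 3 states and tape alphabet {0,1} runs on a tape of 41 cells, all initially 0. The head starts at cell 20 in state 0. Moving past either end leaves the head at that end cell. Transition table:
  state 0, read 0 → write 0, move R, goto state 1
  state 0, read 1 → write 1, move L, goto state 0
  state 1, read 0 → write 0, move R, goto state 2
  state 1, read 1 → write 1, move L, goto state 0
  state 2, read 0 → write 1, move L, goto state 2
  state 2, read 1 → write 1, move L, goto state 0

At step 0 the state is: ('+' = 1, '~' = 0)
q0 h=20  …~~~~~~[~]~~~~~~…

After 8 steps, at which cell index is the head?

0) q0 h=20  …~~~~~~[~]~~~~~~…
1) q1 h=21  …~~~~~~[~]~~~~~~…
2) q2 h=22  …~~~~~~[~]~~~~~~…
3) q2 h=21  …~~~~~~[~]+~~~~~…
4) q2 h=20  …~~~~~~[~]++~~~~…
5) q2 h=19  …~~~~~~[~]+++~~~…
6) q2 h=18  …~~~~~~[~]++++~~…
7) q2 h=17  …~~~~~~[~]+++++~…
8) q2 h=16  …~~~~~~[~]++++++…

16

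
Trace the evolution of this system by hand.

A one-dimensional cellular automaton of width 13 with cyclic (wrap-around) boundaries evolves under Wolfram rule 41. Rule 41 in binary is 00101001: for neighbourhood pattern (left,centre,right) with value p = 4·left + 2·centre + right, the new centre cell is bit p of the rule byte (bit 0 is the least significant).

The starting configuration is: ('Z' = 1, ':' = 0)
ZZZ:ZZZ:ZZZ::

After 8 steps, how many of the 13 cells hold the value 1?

7

t=0: ZZZ:ZZZ:ZZZ::
t=1: Z::ZZ::ZZ::::
t=2: :::Z:::Z::ZZ:
t=3: ZZ:::Z::::Z::
t=4: Z::Z:::ZZ::::
t=5: :::::Z:Z::ZZ:
t=6: ZZZZ::Z:::Z::
t=7: Z:::::::Z::::
t=8: ::ZZZZZ:::ZZ:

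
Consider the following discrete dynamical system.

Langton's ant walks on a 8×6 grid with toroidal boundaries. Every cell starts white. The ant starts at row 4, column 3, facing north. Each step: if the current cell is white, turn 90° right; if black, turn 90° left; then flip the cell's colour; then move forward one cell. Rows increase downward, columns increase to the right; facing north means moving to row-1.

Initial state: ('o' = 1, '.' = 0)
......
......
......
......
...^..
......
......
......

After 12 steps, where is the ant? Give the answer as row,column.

4,1

step 0: ......
......
......
......
...^..
......
......
......
step 1: ......
......
......
......
...o>.
......
......
......
step 2: ......
......
......
......
...oo.
....v.
......
......
step 3: ......
......
......
......
...oo.
...<o.
......
......
step 4: ......
......
......
......
...^o.
...oo.
......
......
step 5: ......
......
......
......
..<.o.
...oo.
......
......
step 6: ......
......
......
..^...
..o.o.
...oo.
......
......
step 7: ......
......
......
..o>..
..o.o.
...oo.
......
......
step 8: ......
......
......
..oo..
..ovo.
...oo.
......
......
step 9: ......
......
......
..oo..
..<oo.
...oo.
......
......
step 10: ......
......
......
..oo..
...oo.
..voo.
......
......
step 11: ......
......
......
..oo..
...oo.
.<ooo.
......
......
step 12: ......
......
......
..oo..
.^.oo.
.oooo.
......
......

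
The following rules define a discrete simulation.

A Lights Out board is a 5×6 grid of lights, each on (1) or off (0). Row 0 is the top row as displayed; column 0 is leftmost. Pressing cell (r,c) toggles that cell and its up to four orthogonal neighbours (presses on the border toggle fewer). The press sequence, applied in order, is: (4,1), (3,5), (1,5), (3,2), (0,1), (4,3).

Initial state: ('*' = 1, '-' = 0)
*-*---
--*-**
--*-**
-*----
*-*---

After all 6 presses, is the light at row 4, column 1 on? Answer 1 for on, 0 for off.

t=0: *-*---
--*-**
--*-**
-*----
*-*---
t=1: *-*---
--*-**
--*-**
------
-*----
t=2: *-*---
--*-**
--*-*-
----**
-*---*
t=3: *-*--*
--*---
--*-**
----**
-*---*
t=4: *-*--*
--*---
----**
-*****
-**--*
t=5: -*---*
-**---
----**
-*****
-**--*
t=6: -*---*
-**---
----**
-**-**
-*-***

1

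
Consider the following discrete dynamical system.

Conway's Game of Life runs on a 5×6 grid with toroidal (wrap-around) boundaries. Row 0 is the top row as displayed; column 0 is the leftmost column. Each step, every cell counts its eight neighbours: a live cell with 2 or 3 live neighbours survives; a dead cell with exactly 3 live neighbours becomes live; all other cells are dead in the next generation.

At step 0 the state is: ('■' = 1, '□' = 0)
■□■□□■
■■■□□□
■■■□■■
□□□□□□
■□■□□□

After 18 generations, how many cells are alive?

0) ■□■□□■
■■■□□□
■■■□■■
□□□□□□
■□■□□□
1) □□■■□■
□□□□■□
□□■■□■
□□■■□□
■□□□□■
2) ■□□■□■
□□□□□■
□□■□□□
■■■■□■
■■□□□■
3) □■□□□□
■□□□■■
□□■■■■
□□□■■■
□□□■□□
4) ■□□□■■
■■■□□□
□□■□□□
□□□□□■
□□■■□□
5) ■□□□■■
■□■■□□
■□■□□□
□□■■□□
■□□■□□
6) ■□■□■□
■□■■■□
□□□□□□
□□■■□□
■■■■□□
7) ■□□□■□
□□■□■□
□■□□■□
□□□■□□
■□□□■■
8) ■■□□■□
□■□□■□
□□■□■□
■□□■□□
■□□■■□
9) ■■■□■□
■■■□■□
□■■□■■
□■■□□□
■□■■■□
10) □□□□■□
□□□□■□
□□□□■■
□□□□□□
■□□□■□
11) □□□■■□
□□□■■□
□□□□■■
□□□□■□
□□□□□■
12) □□□■□■
□□□□□□
□□□□□■
□□□□■□
□□□■□■
13) □□□□□□
□□□□■□
□□□□□□
□□□□■■
□□□■□■
14) □□□□■□
□□□□□□
□□□□■■
□□□□■■
□□□□□■
15) □□□□□□
□□□□■■
□□□□■■
■□□□□□
□□□□□■
16) □□□□■■
□□□□■■
■□□□■□
■□□□■□
□□□□□□
17) □□□□■■
■□□■□□
■□□■■□
□□□□□□
□□□□■□
18) □□□■■■
■□□■□□
□□□■■■
□□□■■■
□□□□■■

13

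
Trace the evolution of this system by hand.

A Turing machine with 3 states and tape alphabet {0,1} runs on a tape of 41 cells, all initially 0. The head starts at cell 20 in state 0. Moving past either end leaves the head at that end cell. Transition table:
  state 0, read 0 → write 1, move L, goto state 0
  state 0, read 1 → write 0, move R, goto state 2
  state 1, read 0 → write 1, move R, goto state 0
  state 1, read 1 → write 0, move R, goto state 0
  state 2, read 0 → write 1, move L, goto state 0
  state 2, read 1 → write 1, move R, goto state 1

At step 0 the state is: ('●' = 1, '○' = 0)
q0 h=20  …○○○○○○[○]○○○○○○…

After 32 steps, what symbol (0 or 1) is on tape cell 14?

[0] q0 h=20  …○○○○○○[○]○○○○○○…
[1] q0 h=19  …○○○○○○[○]●○○○○○…
[2] q0 h=18  …○○○○○○[○]●●○○○○…
[3] q0 h=17  …○○○○○○[○]●●●○○○…
[4] q0 h=16  …○○○○○○[○]●●●●○○…
[5] q0 h=15  …○○○○○○[○]●●●●●○…
[6] q0 h=14  …○○○○○○[○]●●●●●●…
[7] q0 h=13  …○○○○○○[○]●●●●●●…
[8] q0 h=12  …○○○○○○[○]●●●●●●…
[9] q0 h=11  …○○○○○○[○]●●●●●●…
[10] q0 h=10  …○○○○○○[○]●●●●●●…
[11] q0 h= 9  …○○○○○○[○]●●●●●●…
[12] q0 h= 8  …○○○○○○[○]●●●●●●…
[13] q0 h= 7  …○○○○○○[○]●●●●●●…
[14] q0 h= 6  |○○○○○○[○]●●●●●●…
[15] q0 h= 5  |○○○○○[○]●●●●●●…
[16] q0 h= 4  |○○○○[○]●●●●●●…
[17] q0 h= 3  |○○○[○]●●●●●●…
[18] q0 h= 2  |○○[○]●●●●●●…
[19] q0 h= 1  |○[○]●●●●●●…
[20] q0 h= 0  |[○]●●●●●●…
[21] q0 h= 0  |[●]●●●●●●…
[22] q2 h= 1  |○[●]●●●●●●…
[23] q1 h= 2  |○●[●]●●●●●●…
[24] q0 h= 3  |○●○[●]●●●●●●…
[25] q2 h= 4  |○●○○[●]●●●●●●…
[26] q1 h= 5  |○●○○●[●]●●●●●●…
[27] q0 h= 6  |○●○○●○[●]●●●●●●…
[28] q2 h= 7  …●○○●○○[●]●●●●●●…
[29] q1 h= 8  …○○●○○●[●]●●●●●●…
[30] q0 h= 9  …○●○○●○[●]●●●●●●…
[31] q2 h=10  …●○○●○○[●]●●●●●●…
[32] q1 h=11  …○○●○○●[●]●●●●●●…

1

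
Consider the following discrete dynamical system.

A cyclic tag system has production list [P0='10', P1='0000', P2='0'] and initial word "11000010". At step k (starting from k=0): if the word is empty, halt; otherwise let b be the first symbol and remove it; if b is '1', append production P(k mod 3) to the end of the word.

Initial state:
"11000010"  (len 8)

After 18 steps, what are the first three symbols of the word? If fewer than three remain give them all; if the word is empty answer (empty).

(empty)

k=0  "11000010"  (len 8)
k=1  "100001010"  (len 9)
k=2  "000010100000"  (len 12)
k=3  "00010100000"  (len 11)
k=4  "0010100000"  (len 10)
k=5  "010100000"  (len 9)
k=6  "10100000"  (len 8)
k=7  "010000010"  (len 9)
k=8  "10000010"  (len 8)
k=9  "00000100"  (len 8)
k=10  "0000100"  (len 7)
k=11  "000100"  (len 6)
k=12  "00100"  (len 5)
k=13  "0100"  (len 4)
k=14  "100"  (len 3)
k=15  "000"  (len 3)
k=16  "00"  (len 2)
k=17  "0"  (len 1)
k=18  (halted — word empty)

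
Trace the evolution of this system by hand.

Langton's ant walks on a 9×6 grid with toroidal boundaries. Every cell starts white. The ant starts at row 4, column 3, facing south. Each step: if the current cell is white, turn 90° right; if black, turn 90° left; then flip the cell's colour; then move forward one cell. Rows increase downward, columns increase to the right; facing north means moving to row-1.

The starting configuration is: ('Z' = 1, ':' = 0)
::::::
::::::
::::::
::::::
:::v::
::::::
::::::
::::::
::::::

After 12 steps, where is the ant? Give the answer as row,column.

step 0: ::::::
::::::
::::::
::::::
:::v::
::::::
::::::
::::::
::::::
step 1: ::::::
::::::
::::::
::::::
::<Z::
::::::
::::::
::::::
::::::
step 2: ::::::
::::::
::::::
::^:::
::ZZ::
::::::
::::::
::::::
::::::
step 3: ::::::
::::::
::::::
::Z>::
::ZZ::
::::::
::::::
::::::
::::::
step 4: ::::::
::::::
::::::
::ZZ::
::Zv::
::::::
::::::
::::::
::::::
step 5: ::::::
::::::
::::::
::ZZ::
::Z:>:
::::::
::::::
::::::
::::::
step 6: ::::::
::::::
::::::
::ZZ::
::Z:Z:
::::v:
::::::
::::::
::::::
step 7: ::::::
::::::
::::::
::ZZ::
::Z:Z:
:::<Z:
::::::
::::::
::::::
step 8: ::::::
::::::
::::::
::ZZ::
::Z^Z:
:::ZZ:
::::::
::::::
::::::
step 9: ::::::
::::::
::::::
::ZZ::
::ZZ>:
:::ZZ:
::::::
::::::
::::::
step 10: ::::::
::::::
::::::
::ZZ^:
::ZZ::
:::ZZ:
::::::
::::::
::::::
step 11: ::::::
::::::
::::::
::ZZZ>
::ZZ::
:::ZZ:
::::::
::::::
::::::
step 12: ::::::
::::::
::::::
::ZZZZ
::ZZ:v
:::ZZ:
::::::
::::::
::::::

4,5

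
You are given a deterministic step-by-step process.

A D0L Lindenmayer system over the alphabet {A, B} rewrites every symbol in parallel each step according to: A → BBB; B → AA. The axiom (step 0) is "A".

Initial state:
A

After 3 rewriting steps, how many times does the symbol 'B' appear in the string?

18

t=0: A
t=1: BBB
t=2: AAAAAA
t=3: BBBBBBBBBBBBBBBBBB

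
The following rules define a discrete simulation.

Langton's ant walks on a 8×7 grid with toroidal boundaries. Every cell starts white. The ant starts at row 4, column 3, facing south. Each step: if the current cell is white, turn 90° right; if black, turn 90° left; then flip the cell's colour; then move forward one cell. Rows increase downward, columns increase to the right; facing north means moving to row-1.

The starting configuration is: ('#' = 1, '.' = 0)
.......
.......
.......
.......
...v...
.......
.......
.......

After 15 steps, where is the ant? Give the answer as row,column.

step 0: .......
.......
.......
.......
...v...
.......
.......
.......
step 1: .......
.......
.......
.......
..<#...
.......
.......
.......
step 2: .......
.......
.......
..^....
..##...
.......
.......
.......
step 3: .......
.......
.......
..#>...
..##...
.......
.......
.......
step 4: .......
.......
.......
..##...
..#v...
.......
.......
.......
step 5: .......
.......
.......
..##...
..#.>..
.......
.......
.......
step 6: .......
.......
.......
..##...
..#.#..
....v..
.......
.......
step 7: .......
.......
.......
..##...
..#.#..
...<#..
.......
.......
step 8: .......
.......
.......
..##...
..#^#..
...##..
.......
.......
step 9: .......
.......
.......
..##...
..##>..
...##..
.......
.......
step 10: .......
.......
.......
..##^..
..##...
...##..
.......
.......
step 11: .......
.......
.......
..###>.
..##...
...##..
.......
.......
step 12: .......
.......
.......
..####.
..##.v.
...##..
.......
.......
step 13: .......
.......
.......
..####.
..##<#.
...##..
.......
.......
step 14: .......
.......
.......
..##^#.
..####.
...##..
.......
.......
step 15: .......
.......
.......
..#<.#.
..####.
...##..
.......
.......

3,3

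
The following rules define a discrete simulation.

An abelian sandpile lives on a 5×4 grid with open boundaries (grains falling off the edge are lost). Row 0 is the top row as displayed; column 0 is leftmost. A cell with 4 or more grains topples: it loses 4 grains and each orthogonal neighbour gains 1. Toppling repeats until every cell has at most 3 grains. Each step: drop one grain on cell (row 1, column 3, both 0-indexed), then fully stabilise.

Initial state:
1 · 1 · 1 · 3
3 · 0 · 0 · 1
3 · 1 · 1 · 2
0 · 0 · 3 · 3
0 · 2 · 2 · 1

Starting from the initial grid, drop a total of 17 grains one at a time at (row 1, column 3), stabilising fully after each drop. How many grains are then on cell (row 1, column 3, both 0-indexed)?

0) 1 · 1 · 1 · 3
3 · 0 · 0 · 1
3 · 1 · 1 · 2
0 · 0 · 3 · 3
0 · 2 · 2 · 1
1) 1 · 1 · 1 · 3
3 · 0 · 0 · 2
3 · 1 · 1 · 2
0 · 0 · 3 · 3
0 · 2 · 2 · 1
2) 1 · 1 · 1 · 3
3 · 0 · 0 · 3
3 · 1 · 1 · 2
0 · 0 · 3 · 3
0 · 2 · 2 · 1
3) 1 · 1 · 2 · 0
3 · 0 · 1 · 1
3 · 1 · 1 · 3
0 · 0 · 3 · 3
0 · 2 · 2 · 1
4) 1 · 1 · 2 · 0
3 · 0 · 1 · 2
3 · 1 · 1 · 3
0 · 0 · 3 · 3
0 · 2 · 2 · 1
5) 1 · 1 · 2 · 0
3 · 0 · 1 · 3
3 · 1 · 1 · 3
0 · 0 · 3 · 3
0 · 2 · 2 · 1
6) 1 · 1 · 2 · 1
3 · 0 · 2 · 1
3 · 1 · 3 · 1
0 · 1 · 0 · 1
0 · 2 · 3 · 2
7) 1 · 1 · 2 · 1
3 · 0 · 2 · 2
3 · 1 · 3 · 1
0 · 1 · 0 · 1
0 · 2 · 3 · 2
8) 1 · 1 · 2 · 1
3 · 0 · 2 · 3
3 · 1 · 3 · 1
0 · 1 · 0 · 1
0 · 2 · 3 · 2
9) 1 · 1 · 2 · 2
3 · 0 · 3 · 0
3 · 1 · 3 · 2
0 · 1 · 0 · 1
0 · 2 · 3 · 2
10) 1 · 1 · 2 · 2
3 · 0 · 3 · 1
3 · 1 · 3 · 2
0 · 1 · 0 · 1
0 · 2 · 3 · 2
11) 1 · 1 · 2 · 2
3 · 0 · 3 · 2
3 · 1 · 3 · 2
0 · 1 · 0 · 1
0 · 2 · 3 · 2
12) 1 · 1 · 2 · 2
3 · 0 · 3 · 3
3 · 1 · 3 · 2
0 · 1 · 0 · 1
0 · 2 · 3 · 2
13) 1 · 1 · 3 · 3
3 · 1 · 1 · 2
3 · 2 · 1 · 0
0 · 1 · 1 · 2
0 · 2 · 3 · 2
14) 1 · 1 · 3 · 3
3 · 1 · 1 · 3
3 · 2 · 1 · 0
0 · 1 · 1 · 2
0 · 2 · 3 · 2
15) 1 · 2 · 0 · 1
3 · 1 · 3 · 1
3 · 2 · 1 · 1
0 · 1 · 1 · 2
0 · 2 · 3 · 2
16) 1 · 2 · 0 · 1
3 · 1 · 3 · 2
3 · 2 · 1 · 1
0 · 1 · 1 · 2
0 · 2 · 3 · 2
17) 1 · 2 · 0 · 1
3 · 1 · 3 · 3
3 · 2 · 1 · 1
0 · 1 · 1 · 2
0 · 2 · 3 · 2

3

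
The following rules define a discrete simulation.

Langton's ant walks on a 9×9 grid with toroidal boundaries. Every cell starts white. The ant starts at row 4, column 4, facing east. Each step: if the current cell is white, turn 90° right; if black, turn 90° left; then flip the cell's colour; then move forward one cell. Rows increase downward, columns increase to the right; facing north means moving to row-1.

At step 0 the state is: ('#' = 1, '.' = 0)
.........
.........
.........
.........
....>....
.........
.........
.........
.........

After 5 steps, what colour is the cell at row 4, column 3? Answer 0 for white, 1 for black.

1

step 0: .........
.........
.........
.........
....>....
.........
.........
.........
.........
step 1: .........
.........
.........
.........
....#....
....v....
.........
.........
.........
step 2: .........
.........
.........
.........
....#....
...<#....
.........
.........
.........
step 3: .........
.........
.........
.........
...^#....
...##....
.........
.........
.........
step 4: .........
.........
.........
.........
...#>....
...##....
.........
.........
.........
step 5: .........
.........
.........
....^....
...#.....
...##....
.........
.........
.........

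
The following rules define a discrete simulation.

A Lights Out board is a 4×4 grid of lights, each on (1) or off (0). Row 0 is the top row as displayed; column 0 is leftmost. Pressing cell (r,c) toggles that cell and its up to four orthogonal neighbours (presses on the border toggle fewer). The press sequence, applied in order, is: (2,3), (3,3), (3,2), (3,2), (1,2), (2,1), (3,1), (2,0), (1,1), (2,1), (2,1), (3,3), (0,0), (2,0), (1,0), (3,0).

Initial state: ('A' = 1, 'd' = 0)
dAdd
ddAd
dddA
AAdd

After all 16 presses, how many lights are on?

10

gen 0: dAdd
ddAd
dddA
AAdd
gen 1: dAdd
ddAA
ddAd
AAdA
gen 2: dAdd
ddAA
ddAA
AAAd
gen 3: dAdd
ddAA
dddA
AddA
gen 4: dAdd
ddAA
ddAA
AAAd
gen 5: dAAd
dAdd
dddA
AAAd
gen 6: dAAd
dddd
AAAA
AdAd
gen 7: dAAd
dddd
AdAA
dAdd
gen 8: dAAd
Addd
dAAA
AAdd
gen 9: ddAd
dAAd
ddAA
AAdd
gen 10: ddAd
ddAd
AAdA
Addd
gen 11: ddAd
dAAd
ddAA
AAdd
gen 12: ddAd
dAAd
ddAd
AAAA
gen 13: AAAd
AAAd
ddAd
AAAA
gen 14: AAAd
dAAd
AAAd
dAAA
gen 15: dAAd
AdAd
dAAd
dAAA
gen 16: dAAd
AdAd
AAAd
AdAA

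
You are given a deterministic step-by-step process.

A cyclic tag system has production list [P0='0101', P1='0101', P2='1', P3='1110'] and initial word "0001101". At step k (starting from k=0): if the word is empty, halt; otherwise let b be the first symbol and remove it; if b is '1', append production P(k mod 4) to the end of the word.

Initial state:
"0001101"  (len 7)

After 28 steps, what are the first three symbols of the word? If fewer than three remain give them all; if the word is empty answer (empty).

010

k=0  "0001101"  (len 7)
k=1  "001101"  (len 6)
k=2  "01101"  (len 5)
k=3  "1101"  (len 4)
k=4  "1011110"  (len 7)
k=5  "0111100101"  (len 10)
k=6  "111100101"  (len 9)
k=7  "111001011"  (len 9)
k=8  "110010111110"  (len 12)
k=9  "100101111100101"  (len 15)
k=10  "001011111001010101"  (len 18)
k=11  "01011111001010101"  (len 17)
k=12  "1011111001010101"  (len 16)
k=13  "0111110010101010101"  (len 19)
k=14  "111110010101010101"  (len 18)
k=15  "111100101010101011"  (len 18)
k=16  "111001010101010111110"  (len 21)
k=17  "110010101010101111100101"  (len 24)
k=18  "100101010101011111001010101"  (len 27)
k=19  "001010101010111110010101011"  (len 27)
k=20  "01010101010111110010101011"  (len 26)
k=21  "1010101010111110010101011"  (len 25)
k=22  "0101010101111100101010110101"  (len 28)
k=23  "101010101111100101010110101"  (len 27)
k=24  "010101011111001010101101011110"  (len 30)
k=25  "10101011111001010101101011110"  (len 29)
k=26  "01010111110010101011010111100101"  (len 32)
k=27  "1010111110010101011010111100101"  (len 31)
k=28  "0101111100101010110101111001011110"  (len 34)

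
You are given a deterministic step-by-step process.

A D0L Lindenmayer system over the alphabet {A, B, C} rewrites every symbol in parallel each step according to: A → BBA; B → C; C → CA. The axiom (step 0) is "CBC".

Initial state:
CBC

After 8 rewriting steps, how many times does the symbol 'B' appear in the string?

[0] CBC
[1] CACCA
[2] CABBACACABBA
[3] CABBACCBBACABBACABBACCBBA
[4] CABBACCBBACACACCBBACABBACCBBACABBACCBBACACACCBBA
[5] CABBACCBBACACACCBBACABBACABBACACACCBBACABBACCBBACACACCBBACABBACCBBACACACCBBACABBACABBACACACCBBA
[6] CABBACCBBACACACCBBACABBACABBACACACCBBACABBACCBBACABBACCBBA…CABBACABBACACACCBBACABBACCBBACABBACCBBACABBACABBACACACCBBA  (len 192)
[7] CABBACCBBACACACCBBACABBACABBACACACCBBACABBACCBBACABBACCBBA…CABBACCBBACACACCBBACABBACCBBACABBACCBBACABBACABBACACACCBBA  (len 385)
[8] CABBACCBBACACACCBBACABBACABBACACACCBBACABBACCBBACABBACCBBA…CABBACCBBACACACCBBACABBACCBBACABBACCBBACABBACABBACACACCBBA  (len 768)

256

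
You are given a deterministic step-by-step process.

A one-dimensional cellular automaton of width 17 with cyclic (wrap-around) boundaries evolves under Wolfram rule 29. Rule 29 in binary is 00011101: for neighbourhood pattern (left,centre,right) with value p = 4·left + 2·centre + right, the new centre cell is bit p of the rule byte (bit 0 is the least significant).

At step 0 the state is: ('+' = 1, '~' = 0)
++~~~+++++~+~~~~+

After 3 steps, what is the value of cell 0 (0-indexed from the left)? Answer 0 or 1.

0

step 0: ++~~~+++++~+~~~~+
step 1: ~~++~+~~~~~++++~+
step 2: +~+~~+++++~+~~~~+
step 3: ~~++~+~~~~~++++~+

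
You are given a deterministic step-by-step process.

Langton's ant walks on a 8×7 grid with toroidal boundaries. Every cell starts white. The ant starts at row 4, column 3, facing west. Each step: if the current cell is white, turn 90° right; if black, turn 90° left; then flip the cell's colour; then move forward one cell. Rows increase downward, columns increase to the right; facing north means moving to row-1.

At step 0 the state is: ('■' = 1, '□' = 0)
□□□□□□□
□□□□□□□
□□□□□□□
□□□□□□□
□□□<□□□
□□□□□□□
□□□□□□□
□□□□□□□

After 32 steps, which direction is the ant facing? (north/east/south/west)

t=0: □□□□□□□
□□□□□□□
□□□□□□□
□□□□□□□
□□□<□□□
□□□□□□□
□□□□□□□
□□□□□□□
t=1: □□□□□□□
□□□□□□□
□□□□□□□
□□□^□□□
□□□■□□□
□□□□□□□
□□□□□□□
□□□□□□□
t=2: □□□□□□□
□□□□□□□
□□□□□□□
□□□■>□□
□□□■□□□
□□□□□□□
□□□□□□□
□□□□□□□
t=3: □□□□□□□
□□□□□□□
□□□□□□□
□□□■■□□
□□□■v□□
□□□□□□□
□□□□□□□
□□□□□□□
t=4: □□□□□□□
□□□□□□□
□□□□□□□
□□□■■□□
□□□<■□□
□□□□□□□
□□□□□□□
□□□□□□□
t=5: □□□□□□□
□□□□□□□
□□□□□□□
□□□■■□□
□□□□■□□
□□□v□□□
□□□□□□□
□□□□□□□
t=6: □□□□□□□
□□□□□□□
□□□□□□□
□□□■■□□
□□□□■□□
□□<■□□□
□□□□□□□
□□□□□□□
t=7: □□□□□□□
□□□□□□□
□□□□□□□
□□□■■□□
□□^□■□□
□□■■□□□
□□□□□□□
□□□□□□□
t=8: □□□□□□□
□□□□□□□
□□□□□□□
□□□■■□□
□□■>■□□
□□■■□□□
□□□□□□□
□□□□□□□
t=9: □□□□□□□
□□□□□□□
□□□□□□□
□□□■■□□
□□■■■□□
□□■v□□□
□□□□□□□
□□□□□□□
t=10: □□□□□□□
□□□□□□□
□□□□□□□
□□□■■□□
□□■■■□□
□□■□>□□
□□□□□□□
□□□□□□□
t=11: □□□□□□□
□□□□□□□
□□□□□□□
□□□■■□□
□□■■■□□
□□■□■□□
□□□□v□□
□□□□□□□
t=12: □□□□□□□
□□□□□□□
□□□□□□□
□□□■■□□
□□■■■□□
□□■□■□□
□□□<■□□
□□□□□□□
t=13: □□□□□□□
□□□□□□□
□□□□□□□
□□□■■□□
□□■■■□□
□□■^■□□
□□□■■□□
□□□□□□□
t=14: □□□□□□□
□□□□□□□
□□□□□□□
□□□■■□□
□□■■■□□
□□■■>□□
□□□■■□□
□□□□□□□
t=15: □□□□□□□
□□□□□□□
□□□□□□□
□□□■■□□
□□■■^□□
□□■■□□□
□□□■■□□
□□□□□□□
t=16: □□□□□□□
□□□□□□□
□□□□□□□
□□□■■□□
□□■<□□□
□□■■□□□
□□□■■□□
□□□□□□□
t=17: □□□□□□□
□□□□□□□
□□□□□□□
□□□■■□□
□□■□□□□
□□■v□□□
□□□■■□□
□□□□□□□
t=18: □□□□□□□
□□□□□□□
□□□□□□□
□□□■■□□
□□■□□□□
□□■□>□□
□□□■■□□
□□□□□□□
t=19: □□□□□□□
□□□□□□□
□□□□□□□
□□□■■□□
□□■□□□□
□□■□■□□
□□□■v□□
□□□□□□□
t=20: □□□□□□□
□□□□□□□
□□□□□□□
□□□■■□□
□□■□□□□
□□■□■□□
□□□■□>□
□□□□□□□
t=21: □□□□□□□
□□□□□□□
□□□□□□□
□□□■■□□
□□■□□□□
□□■□■□□
□□□■□■□
□□□□□v□
t=22: □□□□□□□
□□□□□□□
□□□□□□□
□□□■■□□
□□■□□□□
□□■□■□□
□□□■□■□
□□□□<■□
t=23: □□□□□□□
□□□□□□□
□□□□□□□
□□□■■□□
□□■□□□□
□□■□■□□
□□□■^■□
□□□□■■□
t=24: □□□□□□□
□□□□□□□
□□□□□□□
□□□■■□□
□□■□□□□
□□■□■□□
□□□■■>□
□□□□■■□
t=25: □□□□□□□
□□□□□□□
□□□□□□□
□□□■■□□
□□■□□□□
□□■□■^□
□□□■■□□
□□□□■■□
t=26: □□□□□□□
□□□□□□□
□□□□□□□
□□□■■□□
□□■□□□□
□□■□■■>
□□□■■□□
□□□□■■□
t=27: □□□□□□□
□□□□□□□
□□□□□□□
□□□■■□□
□□■□□□□
□□■□■■■
□□□■■□v
□□□□■■□
t=28: □□□□□□□
□□□□□□□
□□□□□□□
□□□■■□□
□□■□□□□
□□■□■■■
□□□■■<■
□□□□■■□
t=29: □□□□□□□
□□□□□□□
□□□□□□□
□□□■■□□
□□■□□□□
□□■□■^■
□□□■■■■
□□□□■■□
t=30: □□□□□□□
□□□□□□□
□□□□□□□
□□□■■□□
□□■□□□□
□□■□<□■
□□□■■■■
□□□□■■□
t=31: □□□□□□□
□□□□□□□
□□□□□□□
□□□■■□□
□□■□□□□
□□■□□□■
□□□■v■■
□□□□■■□
t=32: □□□□□□□
□□□□□□□
□□□□□□□
□□□■■□□
□□■□□□□
□□■□□□■
□□□■□>■
□□□□■■□

east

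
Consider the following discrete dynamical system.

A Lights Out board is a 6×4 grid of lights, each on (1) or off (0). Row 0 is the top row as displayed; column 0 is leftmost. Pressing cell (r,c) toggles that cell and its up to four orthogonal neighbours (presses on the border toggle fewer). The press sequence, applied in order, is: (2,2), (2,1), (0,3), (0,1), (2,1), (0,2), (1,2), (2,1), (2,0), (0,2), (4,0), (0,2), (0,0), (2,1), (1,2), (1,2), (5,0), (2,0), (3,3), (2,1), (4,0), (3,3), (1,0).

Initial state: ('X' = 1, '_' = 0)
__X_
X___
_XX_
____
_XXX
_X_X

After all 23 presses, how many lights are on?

15

[0] __X_
X___
_XX_
____
_XXX
_X_X
[1] __X_
X_X_
___X
__X_
_XXX
_X_X
[2] __X_
XXX_
XXXX
_XX_
_XXX
_X_X
[3] ___X
XXXX
XXXX
_XX_
_XXX
_X_X
[4] XXXX
X_XX
XXXX
_XX_
_XXX
_X_X
[5] XXXX
XXXX
___X
__X_
_XXX
_X_X
[6] X___
XX_X
___X
__X_
_XXX
_X_X
[7] X_X_
X_X_
__XX
__X_
_XXX
_X_X
[8] X_X_
XXX_
XX_X
_XX_
_XXX
_X_X
[9] X_X_
_XX_
___X
XXX_
_XXX
_X_X
[10] XX_X
_X__
___X
XXX_
_XXX
_X_X
[11] XX_X
_X__
___X
_XX_
X_XX
XX_X
[12] X_X_
_XX_
___X
_XX_
X_XX
XX_X
[13] _XX_
XXX_
___X
_XX_
X_XX
XX_X
[14] _XX_
X_X_
XXXX
__X_
X_XX
XX_X
[15] _X__
XX_X
XX_X
__X_
X_XX
XX_X
[16] _XX_
X_X_
XXXX
__X_
X_XX
XX_X
[17] _XX_
X_X_
XXXX
__X_
__XX
___X
[18] _XX_
__X_
__XX
X_X_
__XX
___X
[19] _XX_
__X_
__X_
X__X
__X_
___X
[20] _XX_
_XX_
XX__
XX_X
__X_
___X
[21] _XX_
_XX_
XX__
_X_X
XXX_
X__X
[22] _XX_
_XX_
XX_X
_XX_
XXXX
X__X
[23] XXX_
X_X_
_X_X
_XX_
XXXX
X__X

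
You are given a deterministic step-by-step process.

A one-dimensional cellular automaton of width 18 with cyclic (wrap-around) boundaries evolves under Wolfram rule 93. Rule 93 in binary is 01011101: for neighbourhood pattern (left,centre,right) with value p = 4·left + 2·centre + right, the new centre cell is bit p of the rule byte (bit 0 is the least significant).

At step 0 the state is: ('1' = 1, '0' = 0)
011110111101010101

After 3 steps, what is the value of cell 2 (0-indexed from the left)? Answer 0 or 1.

1

t=0: 011110111101010101
t=1: 010010100101010101
t=2: 011010110101010101
t=3: 011010110101010101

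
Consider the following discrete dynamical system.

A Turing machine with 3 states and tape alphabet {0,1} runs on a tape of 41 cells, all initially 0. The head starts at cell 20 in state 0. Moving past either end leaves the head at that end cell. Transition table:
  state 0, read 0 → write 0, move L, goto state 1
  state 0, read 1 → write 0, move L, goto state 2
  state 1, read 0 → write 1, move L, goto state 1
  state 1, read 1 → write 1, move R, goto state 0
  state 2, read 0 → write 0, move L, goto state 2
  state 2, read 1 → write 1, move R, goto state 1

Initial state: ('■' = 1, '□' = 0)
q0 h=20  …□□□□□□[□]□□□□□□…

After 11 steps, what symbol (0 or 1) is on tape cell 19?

1

t=0: q0 h=20  …□□□□□□[□]□□□□□□…
t=1: q1 h=19  …□□□□□□[□]□□□□□□…
t=2: q1 h=18  …□□□□□□[□]■□□□□□…
t=3: q1 h=17  …□□□□□□[□]■■□□□□…
t=4: q1 h=16  …□□□□□□[□]■■■□□□…
t=5: q1 h=15  …□□□□□□[□]■■■■□□…
t=6: q1 h=14  …□□□□□□[□]■■■■■□…
t=7: q1 h=13  …□□□□□□[□]■■■■■■…
t=8: q1 h=12  …□□□□□□[□]■■■■■■…
t=9: q1 h=11  …□□□□□□[□]■■■■■■…
t=10: q1 h=10  …□□□□□□[□]■■■■■■…
t=11: q1 h= 9  …□□□□□□[□]■■■■■■…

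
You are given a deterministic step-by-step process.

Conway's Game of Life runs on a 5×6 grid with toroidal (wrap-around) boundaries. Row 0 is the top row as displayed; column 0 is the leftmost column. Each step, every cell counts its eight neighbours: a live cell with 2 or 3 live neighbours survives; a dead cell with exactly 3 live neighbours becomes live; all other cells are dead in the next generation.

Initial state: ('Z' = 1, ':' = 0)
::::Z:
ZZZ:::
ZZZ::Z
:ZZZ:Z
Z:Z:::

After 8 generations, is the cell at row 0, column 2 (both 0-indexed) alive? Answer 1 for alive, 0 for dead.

0

gen 0: ::::Z:
ZZZ:::
ZZZ::Z
:ZZZ:Z
Z:Z:::
gen 1: Z:ZZ:Z
::ZZ::
::::ZZ
:::ZZZ
Z:Z:ZZ
gen 2: Z:::::
ZZZ:::
::Z::Z
::::::
::Z:::
gen 3: Z:Z:::
Z:Z::Z
Z:Z:::
::::::
::::::
gen 4: Z::::Z
Z:ZZ:Z
Z::::Z
::::::
::::::
gen 5: ZZ::ZZ
::::::
ZZ::ZZ
::::::
::::::
gen 6: Z::::Z
::::::
Z::::Z
Z::::Z
Z::::Z
gen 7: Z::::Z
::::::
Z::::Z
:Z::Z:
:Z::Z:
gen 8: Z::::Z
::::::
Z::::Z
:Z::Z:
:Z::Z:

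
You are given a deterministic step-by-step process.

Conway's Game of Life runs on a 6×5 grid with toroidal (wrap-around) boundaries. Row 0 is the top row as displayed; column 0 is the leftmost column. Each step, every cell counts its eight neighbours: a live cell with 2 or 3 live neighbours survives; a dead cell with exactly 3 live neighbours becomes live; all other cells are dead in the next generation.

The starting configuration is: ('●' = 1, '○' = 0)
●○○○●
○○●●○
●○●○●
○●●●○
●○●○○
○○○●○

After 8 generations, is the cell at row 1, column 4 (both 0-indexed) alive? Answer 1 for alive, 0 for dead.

k=0  ●○○○●
○○●●○
●○●○●
○●●●○
●○●○○
○○○●○
k=1  ○○●○●
○○●○○
●○○○●
○○○○○
○○○○●
●●○●○
k=2  ●○●○●
●●○○●
○○○○○
●○○○●
●○○○●
●●●●○
k=3  ○○○○○
○●○●●
○●○○○
●○○○●
○○●○○
○○●○○
k=4  ○○●●○
●○●○○
○●●●○
●●○○○
○●○●○
○○○○○
k=5  ○●●●○
○○○○●
○○○●●
●○○●●
●●●○○
○○○●○
k=6  ○○●●●
●○○○●
○○○○○
○○○○○
●●●○○
●○○●●
k=7  ○●●○○
●○○○●
○○○○○
○●○○○
●●●●○
○○○○○
k=8  ●●○○○
●●○○○
●○○○○
●●○○○
●●●○○
●○○●○

0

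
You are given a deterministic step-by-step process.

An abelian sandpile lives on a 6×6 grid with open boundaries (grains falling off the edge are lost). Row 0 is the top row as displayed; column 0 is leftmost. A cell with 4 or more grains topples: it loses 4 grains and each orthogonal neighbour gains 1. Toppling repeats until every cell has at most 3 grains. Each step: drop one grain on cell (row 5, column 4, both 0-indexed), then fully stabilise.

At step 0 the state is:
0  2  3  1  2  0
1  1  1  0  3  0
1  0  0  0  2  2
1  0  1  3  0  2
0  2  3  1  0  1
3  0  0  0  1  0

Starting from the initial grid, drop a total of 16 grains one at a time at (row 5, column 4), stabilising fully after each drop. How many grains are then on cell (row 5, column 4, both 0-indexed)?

k=0  0  2  3  1  2  0
1  1  1  0  3  0
1  0  0  0  2  2
1  0  1  3  0  2
0  2  3  1  0  1
3  0  0  0  1  0
k=1  0  2  3  1  2  0
1  1  1  0  3  0
1  0  0  0  2  2
1  0  1  3  0  2
0  2  3  1  0  1
3  0  0  0  2  0
k=2  0  2  3  1  2  0
1  1  1  0  3  0
1  0  0  0  2  2
1  0  1  3  0  2
0  2  3  1  0  1
3  0  0  0  3  0
k=3  0  2  3  1  2  0
1  1  1  0  3  0
1  0  0  0  2  2
1  0  1  3  0  2
0  2  3  1  1  1
3  0  0  1  0  1
k=4  0  2  3  1  2  0
1  1  1  0  3  0
1  0  0  0  2  2
1  0  1  3  0  2
0  2  3  1  1  1
3  0  0  1  1  1
k=5  0  2  3  1  2  0
1  1  1  0  3  0
1  0  0  0  2  2
1  0  1  3  0  2
0  2  3  1  1  1
3  0  0  1  2  1
k=6  0  2  3  1  2  0
1  1  1  0  3  0
1  0  0  0  2  2
1  0  1  3  0  2
0  2  3  1  1  1
3  0  0  1  3  1
k=7  0  2  3  1  2  0
1  1  1  0  3  0
1  0  0  0  2  2
1  0  1  3  0  2
0  2  3  1  2  1
3  0  0  2  0  2
k=8  0  2  3  1  2  0
1  1  1  0  3  0
1  0  0  0  2  2
1  0  1  3  0  2
0  2  3  1  2  1
3  0  0  2  1  2
k=9  0  2  3  1  2  0
1  1  1  0  3  0
1  0  0  0  2  2
1  0  1  3  0  2
0  2  3  1  2  1
3  0  0  2  2  2
k=10  0  2  3  1  2  0
1  1  1  0  3  0
1  0  0  0  2  2
1  0  1  3  0  2
0  2  3  1  2  1
3  0  0  2  3  2
k=11  0  2  3  1  2  0
1  1  1  0  3  0
1  0  0  0  2  2
1  0  1  3  0  2
0  2  3  1  3  1
3  0  0  3  0  3
k=12  0  2  3  1  2  0
1  1  1  0  3  0
1  0  0  0  2  2
1  0  1  3  0  2
0  2  3  1  3  1
3  0  0  3  1  3
k=13  0  2  3  1  2  0
1  1  1  0  3  0
1  0  0  0  2  2
1  0  1  3  0  2
0  2  3  1  3  1
3  0  0  3  2  3
k=14  0  2  3  1  2  0
1  1  1  0  3  0
1  0  0  0  2  2
1  0  1  3  0  2
0  2  3  1  3  1
3  0  0  3  3  3
k=15  0  2  3  1  2  0
1  1  1  0  3  0
1  0  0  0  2  2
1  0  1  3  1  2
0  2  3  3  0  3
3  0  1  0  3  0
k=16  0  2  3  1  2  0
1  1  1  0  3  0
1  0  0  0  2  2
1  0  1  3  1  2
0  2  3  3  1  3
3  0  1  1  0  1

0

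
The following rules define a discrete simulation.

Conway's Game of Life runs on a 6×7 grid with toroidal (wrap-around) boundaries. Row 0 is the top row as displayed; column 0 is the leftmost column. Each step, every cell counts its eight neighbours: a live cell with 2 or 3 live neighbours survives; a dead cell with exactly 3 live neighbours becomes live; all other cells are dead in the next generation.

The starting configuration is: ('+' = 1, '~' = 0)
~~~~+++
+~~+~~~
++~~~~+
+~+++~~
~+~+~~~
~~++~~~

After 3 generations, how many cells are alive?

18

[0] ~~~~+++
+~~+~~~
++~~~~+
+~+++~~
~+~+~~~
~~++~~~
[1] ~~+~+++
~+~~+~~
~~~~+~+
~~~++~+
~+~~~~~
~~++~+~
[2] ~++~~~+
+~~~+~+
+~~~+~~
+~~++~~
~~~~~+~
~+++~++
[3] ~~~~+~~
~~~+~~+
++~~+~~
~~~++++
++~~~+~
~+~++++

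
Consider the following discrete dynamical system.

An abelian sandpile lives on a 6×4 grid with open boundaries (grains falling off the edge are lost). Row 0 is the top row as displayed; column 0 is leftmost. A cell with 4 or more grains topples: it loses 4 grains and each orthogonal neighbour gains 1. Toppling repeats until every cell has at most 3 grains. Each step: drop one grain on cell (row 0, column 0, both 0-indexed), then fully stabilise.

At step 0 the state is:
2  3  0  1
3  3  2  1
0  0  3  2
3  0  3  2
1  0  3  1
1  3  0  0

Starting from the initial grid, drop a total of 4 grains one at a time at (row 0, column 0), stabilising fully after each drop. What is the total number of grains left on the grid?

[0] 2  3  0  1
3  3  2  1
0  0  3  2
3  0  3  2
1  0  3  1
1  3  0  0
[1] 3  3  0  1
3  3  2  1
0  0  3  2
3  0  3  2
1  0  3  1
1  3  0  0
[2] 2  1  1  1
1  1  3  1
1  1  3  2
3  0  3  2
1  0  3  1
1  3  0  0
[3] 3  1  1  1
1  1  3  1
1  1  3  2
3  0  3  2
1  0  3  1
1  3  0  0
[4] 0  2  1  1
2  1  3  1
1  1  3  2
3  0  3  2
1  0  3  1
1  3  0  0

35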